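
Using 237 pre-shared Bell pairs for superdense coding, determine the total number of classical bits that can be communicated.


Superdense coding allows 2 classical bits per shared entangled pair.
237 pair(s) -> 2 * 237 = 474 classical bits

474


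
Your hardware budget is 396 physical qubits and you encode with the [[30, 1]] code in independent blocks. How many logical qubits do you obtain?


Each code block uses 30 physical qubits for 1 logical qubit(s).
Number of complete blocks = floor(396 / 30) = 13
Logical qubits = 13 * 1
= 13

13


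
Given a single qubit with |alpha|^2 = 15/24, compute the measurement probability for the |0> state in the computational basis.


|alpha|^2 = 15/24 = 0.6250
|beta|^2 = 1 - 15/24 = 9/24 = 0.3750
P(|0>) = |alpha|^2 = 0.6250

0.6250


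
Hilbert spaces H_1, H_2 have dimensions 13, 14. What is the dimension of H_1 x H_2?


dim(H_1 x H_2) = 13 * 14
= 182

182


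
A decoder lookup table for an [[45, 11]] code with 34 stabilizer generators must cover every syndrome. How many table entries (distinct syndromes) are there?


Each stabilizer generator gives a binary (+1 or -1) measurement outcome.
With 34 independent generators:
Total syndromes = 2^34
= 17179869184

17179869184


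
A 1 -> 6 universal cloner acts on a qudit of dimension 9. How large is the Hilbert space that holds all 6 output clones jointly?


Output space = H^(tensor 6) where dim(H) = 9
dim = 9^6
= 81 (after 2 factors)
= 729 (after 3 factors)
= 6561 (after 4 factors)
= 59049 (after 5 factors)
= 531441 (after 6 factors)
= 531441

531441


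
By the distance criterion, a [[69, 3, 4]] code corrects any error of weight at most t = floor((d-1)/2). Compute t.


Code parameters: [[69, 3, 4]], distance d = 4.
Number of correctable errors = floor((d-1)/2)
= floor((4 - 1)/2)
= floor(3/2)
= 1

1


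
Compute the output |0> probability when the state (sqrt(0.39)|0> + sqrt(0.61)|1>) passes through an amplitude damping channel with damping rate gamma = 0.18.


For amplitude damping with parameter gamma on state sqrt(a)|0> + sqrt(b)|1>:
alpha^2 = 0.39, beta^2 = 0.61
P(|0>) = alpha^2 + gamma * beta^2
= 0.39 + 0.18 * 0.61
= 0.39 + 0.1098
= 0.4998

0.4998


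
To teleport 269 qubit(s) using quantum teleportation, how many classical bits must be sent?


Quantum teleportation requires 2 classical bits per qubit teleported.
269 qubit(s) -> 2 * 269 = 538 classical bits

538


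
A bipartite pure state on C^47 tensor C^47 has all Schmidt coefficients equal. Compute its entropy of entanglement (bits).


For a maximally entangled state in d x d:
S = log2(d) = log2(47)
= 5.5546

5.5546


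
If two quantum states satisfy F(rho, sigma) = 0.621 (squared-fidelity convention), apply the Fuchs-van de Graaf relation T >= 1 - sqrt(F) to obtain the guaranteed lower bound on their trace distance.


Fuchs-van de Graaf (squared-fidelity convention): 1 - sqrt(F) <= T <= sqrt(1 - F).
Lower bound: T >= 1 - sqrt(F)
sqrt(F) = sqrt(0.621) = 0.7880
T >= 1 - 0.7880
T >= 0.2120

0.2120


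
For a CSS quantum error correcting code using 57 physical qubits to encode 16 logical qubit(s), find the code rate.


Code rate R = k/n
= 16/57
= 0.2807

0.2807


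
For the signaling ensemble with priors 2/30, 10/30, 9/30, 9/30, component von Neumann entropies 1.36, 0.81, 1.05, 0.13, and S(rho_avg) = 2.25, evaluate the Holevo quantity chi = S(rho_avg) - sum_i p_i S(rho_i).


chi = S(rho) - sum_i p_i * S(rho_i)
Weighted entropy = 2/30 * 1.36 + 10/30 * 0.81 + 9/30 * 1.05 + 9/30 * 0.13
= 0.7147
chi = 2.25 - 0.7147
= 1.5353

1.5353


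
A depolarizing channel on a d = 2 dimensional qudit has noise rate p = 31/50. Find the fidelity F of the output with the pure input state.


F = (1-p) + p/d
= (1 - 0.6200) + 0.6200/2
= 0.3800 + 0.3100
= 0.6900

0.6900


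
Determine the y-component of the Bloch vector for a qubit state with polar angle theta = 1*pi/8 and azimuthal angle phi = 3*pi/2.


theta = 0.3927, phi = 4.7124
r_y = sin(theta)*sin(phi) = 0.3827 * -1.0000
r_y = -0.3827

-0.3827


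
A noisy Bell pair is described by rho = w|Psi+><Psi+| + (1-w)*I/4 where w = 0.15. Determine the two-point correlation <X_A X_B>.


|Psi+> = (|01> + |10>)/sqrt(2)
For the pure Bell state, <X_A X_B> = +1 (Bell-state Pauli correlator).
The maximally-mixed part I/4 has tr(I/4 * P tensor P) = 0 for any traceless Pauli P.
So <X_A X_B>_rho = w * (+1) + (1 - w) * 0
= 0.15 * (+1)
= 0.1500

0.1500


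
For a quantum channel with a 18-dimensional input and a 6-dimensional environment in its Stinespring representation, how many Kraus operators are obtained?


Tracing out the environment in an orthonormal basis {|i>_E} gives Kraus operators K_i = <i|_E U |0>_E.
Number of Kraus operators = dim(H_env) = d_env
= 6

6


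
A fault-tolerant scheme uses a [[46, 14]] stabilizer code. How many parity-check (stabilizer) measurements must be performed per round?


For an [[n,k]] stabilizer code:
Number of stabilizer generators = n - k
= 46 - 14
= 32

32


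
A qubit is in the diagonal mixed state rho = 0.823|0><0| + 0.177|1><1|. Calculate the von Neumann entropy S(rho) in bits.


S = -p*log2(p) - (1-p)*log2(1-p)
p = 0.8230, 1-p = 0.1770
= -0.8230 * log2(0.8230) - 0.1770 * log2(0.1770)
= -(-0.2313) - (-0.4422)
= 0.6735

0.6735


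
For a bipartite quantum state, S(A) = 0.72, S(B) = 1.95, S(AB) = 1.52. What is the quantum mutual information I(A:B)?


I(A:B) = S(A) + S(B) - S(AB)
= 0.72 + 1.95 - 1.52
= 1.1500

1.1500


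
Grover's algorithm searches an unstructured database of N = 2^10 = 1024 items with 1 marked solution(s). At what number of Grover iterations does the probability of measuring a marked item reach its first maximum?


After j Grover iterations the success probability is P(j) = sin^2((2j+1)*theta), where sin(theta) = sqrt(k/N).
N = 2^10 = 1024, k = 1
sin(theta) = sqrt(k/N) = 0.03125
theta = arcsin(sqrt(k/N)) = 0.0312550885 rad
P(j) reaches its first maximum when (2j+1)*theta is as close as possible to pi/2, i.e. j = round(pi/(4*theta) - 1/2).
pi/(4*theta) - 1/2 = 24.6286
(For comparison, the common estimate pi/4 * sqrt(N/k) = 25.1327; the exact maximiser is used here.)
Optimal iterations = 25

25


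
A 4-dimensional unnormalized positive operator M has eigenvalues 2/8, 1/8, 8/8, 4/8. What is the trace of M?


tr(M) = sum of eigenvalues
= 2/8 + 1/8 + 8/8 + 4/8
= 15/8
= 1.8750

1.8750


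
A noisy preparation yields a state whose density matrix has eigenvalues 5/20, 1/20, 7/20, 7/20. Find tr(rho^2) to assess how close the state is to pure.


tr(rho^2) = sum of eigenvalues squared
= (5/20)^2 + (1/20)^2 + (7/20)^2 + (7/20)^2
= (25 + 1 + 49 + 49) / 400
= 124/400
= 0.3100

0.3100


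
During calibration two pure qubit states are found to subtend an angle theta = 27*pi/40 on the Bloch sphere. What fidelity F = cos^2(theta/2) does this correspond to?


For states separated by angle theta on Bloch sphere:
F = cos^2(theta/2)
theta = 27*pi/40 = 2.1206
theta/2 = 1.0603
cos(theta/2) = 0.4886
F = 0.2388

0.2388


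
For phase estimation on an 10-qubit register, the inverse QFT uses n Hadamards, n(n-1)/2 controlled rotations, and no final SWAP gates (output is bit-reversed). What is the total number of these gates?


Hadamard gates: 10
Controlled rotations: n*(n-1)/2 = 10*9/2 = 45
SWAP gates: 0 (omitted)
Total = 10 + 45
= 55

55


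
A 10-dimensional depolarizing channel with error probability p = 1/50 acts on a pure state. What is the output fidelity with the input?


F = (1-p) + p/d
= (1 - 0.0200) + 0.0200/10
= 0.9800 + 0.0020
= 0.9820

0.9820


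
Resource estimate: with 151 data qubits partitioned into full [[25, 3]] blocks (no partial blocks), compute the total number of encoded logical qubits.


Each code block uses 25 physical qubits for 3 logical qubit(s).
Number of complete blocks = floor(151 / 25) = 6
Logical qubits = 6 * 3
= 18

18


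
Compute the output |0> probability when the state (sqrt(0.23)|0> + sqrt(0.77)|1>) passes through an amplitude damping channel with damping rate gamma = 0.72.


For amplitude damping with parameter gamma on state sqrt(a)|0> + sqrt(b)|1>:
alpha^2 = 0.23, beta^2 = 0.77
P(|0>) = alpha^2 + gamma * beta^2
= 0.23 + 0.72 * 0.77
= 0.23 + 0.5544
= 0.7844

0.7844


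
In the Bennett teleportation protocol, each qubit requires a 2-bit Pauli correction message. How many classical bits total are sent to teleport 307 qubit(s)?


Quantum teleportation requires 2 classical bits per qubit teleported.
307 qubit(s) -> 2 * 307 = 614 classical bits

614


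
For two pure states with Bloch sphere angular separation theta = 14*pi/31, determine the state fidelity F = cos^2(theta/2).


For states separated by angle theta on Bloch sphere:
F = cos^2(theta/2)
theta = 14*pi/31 = 1.4188
theta/2 = 0.7094
cos(theta/2) = 0.7588
F = 0.5757

0.5757


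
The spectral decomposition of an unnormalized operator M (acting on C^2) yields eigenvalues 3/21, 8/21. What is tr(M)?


tr(M) = sum of eigenvalues
= 3/21 + 8/21
= 11/21
= 0.5238

0.5238


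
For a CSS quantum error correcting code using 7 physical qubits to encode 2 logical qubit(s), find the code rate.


Code rate R = k/n
= 2/7
= 0.2857

0.2857


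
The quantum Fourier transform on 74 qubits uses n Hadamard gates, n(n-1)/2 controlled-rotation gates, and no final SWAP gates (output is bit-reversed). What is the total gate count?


Hadamard gates: 74
Controlled rotations: n*(n-1)/2 = 74*73/2 = 2701
SWAP gates: 0 (omitted)
Total = 74 + 2701
= 2775

2775


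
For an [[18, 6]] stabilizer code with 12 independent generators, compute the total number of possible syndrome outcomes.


Each stabilizer generator gives a binary (+1 or -1) measurement outcome.
With 12 independent generators:
Total syndromes = 2^12
= 4096

4096


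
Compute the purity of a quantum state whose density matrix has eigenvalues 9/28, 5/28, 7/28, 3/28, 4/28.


tr(rho^2) = sum of eigenvalues squared
= (9/28)^2 + (5/28)^2 + (7/28)^2 + (3/28)^2 + (4/28)^2
= (81 + 25 + 49 + 9 + 16) / 784
= 180/784
= 0.2296

0.2296


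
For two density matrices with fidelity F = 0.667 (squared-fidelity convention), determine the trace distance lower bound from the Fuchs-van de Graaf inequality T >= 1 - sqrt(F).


Fuchs-van de Graaf (squared-fidelity convention): 1 - sqrt(F) <= T <= sqrt(1 - F).
Lower bound: T >= 1 - sqrt(F)
sqrt(F) = sqrt(0.667) = 0.8167
T >= 1 - 0.8167
T >= 0.1833

0.1833


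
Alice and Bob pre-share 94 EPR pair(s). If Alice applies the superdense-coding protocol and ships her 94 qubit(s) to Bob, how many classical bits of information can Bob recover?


Superdense coding allows 2 classical bits per shared entangled pair.
94 pair(s) -> 2 * 94 = 188 classical bits

188


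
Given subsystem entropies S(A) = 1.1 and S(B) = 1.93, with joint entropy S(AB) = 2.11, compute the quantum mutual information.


I(A:B) = S(A) + S(B) - S(AB)
= 1.1 + 1.93 - 2.11
= 0.9200

0.9200


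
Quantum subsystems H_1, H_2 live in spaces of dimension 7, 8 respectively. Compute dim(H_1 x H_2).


dim(H_1 x H_2) = 7 * 8
= 56

56


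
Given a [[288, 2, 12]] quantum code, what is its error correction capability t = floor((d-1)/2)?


Code parameters: [[288, 2, 12]], distance d = 12.
Number of correctable errors = floor((d-1)/2)
= floor((12 - 1)/2)
= floor(11/2)
= 5

5


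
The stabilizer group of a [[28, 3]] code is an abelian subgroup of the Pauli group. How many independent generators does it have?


For an [[n,k]] stabilizer code:
Number of stabilizer generators = n - k
= 28 - 3
= 25

25


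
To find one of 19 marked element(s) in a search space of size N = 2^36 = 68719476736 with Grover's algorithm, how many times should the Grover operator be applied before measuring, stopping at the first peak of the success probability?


After j Grover iterations the success probability is P(j) = sin^2((2j+1)*theta), where sin(theta) = sqrt(k/N).
N = 2^36 = 68719476736, k = 19
sin(theta) = sqrt(k/N) = 1.662787988e-05
theta = arcsin(sqrt(k/N)) = 1.662787988e-05 rad
P(j) reaches its first maximum when (2j+1)*theta is as close as possible to pi/2, i.e. j = round(pi/(4*theta) - 1/2).
pi/(4*theta) - 1/2 = 47233.3127
(For comparison, the common estimate pi/4 * sqrt(N/k) = 47233.8127; the exact maximiser is used here.)
Optimal iterations = 47233

47233


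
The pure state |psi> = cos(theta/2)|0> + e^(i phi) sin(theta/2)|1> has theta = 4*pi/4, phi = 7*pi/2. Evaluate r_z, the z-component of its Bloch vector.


theta = 3.1416, phi = 10.9956
r_z = cos(theta) = -1.0000

-1.0000


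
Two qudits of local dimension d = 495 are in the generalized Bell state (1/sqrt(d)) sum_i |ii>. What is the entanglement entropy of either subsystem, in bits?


For a maximally entangled state in d x d:
S = log2(d) = log2(495)
= 8.9513

8.9513


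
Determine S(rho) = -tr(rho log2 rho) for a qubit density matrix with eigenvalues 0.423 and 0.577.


S = -p*log2(p) - (1-p)*log2(1-p)
p = 0.4230, 1-p = 0.5770
= -0.4230 * log2(0.4230) - 0.5770 * log2(0.5770)
= -(-0.5251) - (-0.4578)
= 0.9828

0.9828


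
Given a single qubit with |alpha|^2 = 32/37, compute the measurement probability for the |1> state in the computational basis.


|alpha|^2 = 32/37 = 0.8649
|beta|^2 = 1 - 32/37 = 5/37 = 0.1351
P(|1>) = |beta|^2 = 0.1351

0.1351


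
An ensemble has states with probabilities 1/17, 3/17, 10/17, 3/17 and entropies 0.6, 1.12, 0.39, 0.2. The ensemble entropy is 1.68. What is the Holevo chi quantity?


chi = S(rho) - sum_i p_i * S(rho_i)
Weighted entropy = 1/17 * 0.6 + 3/17 * 1.12 + 10/17 * 0.39 + 3/17 * 0.2
= 0.4976
chi = 1.68 - 0.4976
= 1.1824

1.1824


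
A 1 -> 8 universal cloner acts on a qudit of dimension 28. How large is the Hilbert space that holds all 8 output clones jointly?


Output space = H^(tensor 8) where dim(H) = 28
dim = 28^8
= 784 (after 2 factors)
= 21952 (after 3 factors)
= 614656 (after 4 factors)
= 17210368 (after 5 factors)
= 481890304 (after 6 factors)
= 13492928512 (after 7 factors)
= 377801998336 (after 8 factors)
= 377801998336

377801998336


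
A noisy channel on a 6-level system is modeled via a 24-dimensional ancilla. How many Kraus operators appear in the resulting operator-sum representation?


Tracing out the environment in an orthonormal basis {|i>_E} gives Kraus operators K_i = <i|_E U |0>_E.
Number of Kraus operators = dim(H_env) = d_env
= 24

24


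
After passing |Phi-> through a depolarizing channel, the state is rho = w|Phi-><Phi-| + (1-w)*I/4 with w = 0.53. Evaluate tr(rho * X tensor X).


|Phi-> = (|00> - |11>)/sqrt(2)
For the pure Bell state, <X_A X_B> = -1 (Bell-state Pauli correlator).
The maximally-mixed part I/4 has tr(I/4 * P tensor P) = 0 for any traceless Pauli P.
So <X_A X_B>_rho = w * (-1) + (1 - w) * 0
= 0.53 * (-1)
= -0.5300

-0.5300


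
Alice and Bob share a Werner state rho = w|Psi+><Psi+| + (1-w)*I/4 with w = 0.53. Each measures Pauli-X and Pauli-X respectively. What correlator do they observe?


|Psi+> = (|01> + |10>)/sqrt(2)
For the pure Bell state, <X_A X_B> = +1 (Bell-state Pauli correlator).
The maximally-mixed part I/4 has tr(I/4 * P tensor P) = 0 for any traceless Pauli P.
So <X_A X_B>_rho = w * (+1) + (1 - w) * 0
= 0.53 * (+1)
= 0.5300

0.5300


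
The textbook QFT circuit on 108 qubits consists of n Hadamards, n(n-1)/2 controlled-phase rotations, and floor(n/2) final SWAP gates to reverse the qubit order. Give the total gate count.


Hadamard gates: 108
Controlled rotations: n*(n-1)/2 = 108*107/2 = 5778
SWAP gates: floor(n/2) = floor(108/2) = 54
Total = 108 + 5778 + 54
= 5940

5940


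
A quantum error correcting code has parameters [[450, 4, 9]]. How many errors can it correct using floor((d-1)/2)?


Code parameters: [[450, 4, 9]], distance d = 9.
Number of correctable errors = floor((d-1)/2)
= floor((9 - 1)/2)
= floor(8/2)
= 4

4


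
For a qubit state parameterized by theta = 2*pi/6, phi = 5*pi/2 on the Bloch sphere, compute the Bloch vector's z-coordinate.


theta = 1.0472, phi = 7.8540
r_z = cos(theta) = 0.5000

0.5000


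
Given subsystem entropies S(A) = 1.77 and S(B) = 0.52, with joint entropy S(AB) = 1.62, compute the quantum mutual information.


I(A:B) = S(A) + S(B) - S(AB)
= 1.77 + 0.52 - 1.62
= 0.6700

0.6700


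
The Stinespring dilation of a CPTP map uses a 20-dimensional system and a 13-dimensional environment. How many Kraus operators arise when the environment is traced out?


Tracing out the environment in an orthonormal basis {|i>_E} gives Kraus operators K_i = <i|_E U |0>_E.
Number of Kraus operators = dim(H_env) = d_env
= 13

13


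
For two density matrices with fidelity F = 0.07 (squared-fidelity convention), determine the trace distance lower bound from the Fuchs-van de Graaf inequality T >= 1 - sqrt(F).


Fuchs-van de Graaf (squared-fidelity convention): 1 - sqrt(F) <= T <= sqrt(1 - F).
Lower bound: T >= 1 - sqrt(F)
sqrt(F) = sqrt(0.07) = 0.2646
T >= 1 - 0.2646
T >= 0.7354

0.7354


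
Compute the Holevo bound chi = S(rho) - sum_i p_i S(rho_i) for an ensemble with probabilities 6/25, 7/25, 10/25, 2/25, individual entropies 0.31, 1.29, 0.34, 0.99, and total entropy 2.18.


chi = S(rho) - sum_i p_i * S(rho_i)
Weighted entropy = 6/25 * 0.31 + 7/25 * 1.29 + 10/25 * 0.34 + 2/25 * 0.99
= 0.6508
chi = 2.18 - 0.6508
= 1.5292

1.5292


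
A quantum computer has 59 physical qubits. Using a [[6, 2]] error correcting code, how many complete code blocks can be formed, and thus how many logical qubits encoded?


Each code block uses 6 physical qubits for 2 logical qubit(s).
Number of complete blocks = floor(59 / 6) = 9
Logical qubits = 9 * 2
= 18

18


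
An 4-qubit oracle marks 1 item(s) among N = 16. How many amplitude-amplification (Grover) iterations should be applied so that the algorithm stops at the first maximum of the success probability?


After j Grover iterations the success probability is P(j) = sin^2((2j+1)*theta), where sin(theta) = sqrt(k/N).
N = 2^4 = 16, k = 1
sin(theta) = sqrt(k/N) = 0.25
theta = arcsin(sqrt(k/N)) = 0.2526802551 rad
P(j) reaches its first maximum when (2j+1)*theta is as close as possible to pi/2, i.e. j = round(pi/(4*theta) - 1/2).
pi/(4*theta) - 1/2 = 2.6083
(For comparison, the common estimate pi/4 * sqrt(N/k) = 3.1416; the exact maximiser is used here.)
Optimal iterations = 3

3


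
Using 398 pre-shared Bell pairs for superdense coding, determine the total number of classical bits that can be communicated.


Superdense coding allows 2 classical bits per shared entangled pair.
398 pair(s) -> 2 * 398 = 796 classical bits

796


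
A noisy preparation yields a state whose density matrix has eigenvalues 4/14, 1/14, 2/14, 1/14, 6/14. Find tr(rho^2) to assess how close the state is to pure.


tr(rho^2) = sum of eigenvalues squared
= (4/14)^2 + (1/14)^2 + (2/14)^2 + (1/14)^2 + (6/14)^2
= (16 + 1 + 4 + 1 + 36) / 196
= 58/196
= 0.2959

0.2959


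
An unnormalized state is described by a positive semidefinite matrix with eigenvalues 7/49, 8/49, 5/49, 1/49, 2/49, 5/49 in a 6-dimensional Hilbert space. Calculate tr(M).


tr(M) = sum of eigenvalues
= 7/49 + 8/49 + 5/49 + 1/49 + 2/49 + 5/49
= 28/49
= 0.5714

0.5714


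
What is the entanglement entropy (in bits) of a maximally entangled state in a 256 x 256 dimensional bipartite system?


For a maximally entangled state in d x d:
S = log2(d) = log2(256)
= 8.0000

8.0000


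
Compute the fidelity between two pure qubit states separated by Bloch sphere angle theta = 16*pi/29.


For states separated by angle theta on Bloch sphere:
F = cos^2(theta/2)
theta = 16*pi/29 = 1.7333
theta/2 = 0.8666
cos(theta/2) = 0.6474
F = 0.4191

0.4191


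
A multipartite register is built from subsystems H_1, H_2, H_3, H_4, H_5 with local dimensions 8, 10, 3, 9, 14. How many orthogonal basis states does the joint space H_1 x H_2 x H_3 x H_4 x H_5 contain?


dim(H_1 x H_2 x H_3 x H_4 x H_5) = 8 * 10 * 3 * 9 * 14
= 80 * 3 * 9 * 14
= 240 * 9 * 14
= 2160 * 14
= 30240

30240


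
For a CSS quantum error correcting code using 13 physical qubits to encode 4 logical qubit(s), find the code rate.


Code rate R = k/n
= 4/13
= 0.3077

0.3077


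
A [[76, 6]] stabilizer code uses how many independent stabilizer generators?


For an [[n,k]] stabilizer code:
Number of stabilizer generators = n - k
= 76 - 6
= 70

70


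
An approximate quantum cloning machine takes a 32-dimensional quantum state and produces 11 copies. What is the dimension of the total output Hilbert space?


Output space = H^(tensor 11) where dim(H) = 32
dim = 32^11
= 1024 (after 2 factors)
= 32768 (after 3 factors)
= 1048576 (after 4 factors)
= 33554432 (after 5 factors)
= 1073741824 (after 6 factors)
= 34359738368 (after 7 factors)
= 1099511627776 (after 8 factors)
= 35184372088832 (after 9 factors)
= 1125899906842624 (after 10 factors)
= 36028797018963968 (after 11 factors)
= 36028797018963968

36028797018963968


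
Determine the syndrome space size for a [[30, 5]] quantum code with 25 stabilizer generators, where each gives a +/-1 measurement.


Each stabilizer generator gives a binary (+1 or -1) measurement outcome.
With 25 independent generators:
Total syndromes = 2^25
= 33554432

33554432


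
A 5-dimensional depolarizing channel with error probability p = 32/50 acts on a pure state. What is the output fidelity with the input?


F = (1-p) + p/d
= (1 - 0.6400) + 0.6400/5
= 0.3600 + 0.1280
= 0.4880

0.4880


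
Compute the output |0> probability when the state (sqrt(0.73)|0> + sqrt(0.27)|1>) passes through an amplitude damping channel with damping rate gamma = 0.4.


For amplitude damping with parameter gamma on state sqrt(a)|0> + sqrt(b)|1>:
alpha^2 = 0.73, beta^2 = 0.27
P(|0>) = alpha^2 + gamma * beta^2
= 0.73 + 0.4 * 0.27
= 0.73 + 0.1080
= 0.8380

0.8380


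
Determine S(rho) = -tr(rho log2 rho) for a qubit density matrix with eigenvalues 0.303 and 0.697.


S = -p*log2(p) - (1-p)*log2(1-p)
p = 0.3030, 1-p = 0.6970
= -0.3030 * log2(0.3030) - 0.6970 * log2(0.6970)
= -(-0.5220) - (-0.3630)
= 0.8849

0.8849


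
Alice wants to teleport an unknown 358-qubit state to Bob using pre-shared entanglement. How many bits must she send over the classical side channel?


Quantum teleportation requires 2 classical bits per qubit teleported.
358 qubit(s) -> 2 * 358 = 716 classical bits

716


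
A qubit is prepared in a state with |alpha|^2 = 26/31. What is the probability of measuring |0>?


|alpha|^2 = 26/31 = 0.8387
|beta|^2 = 1 - 26/31 = 5/31 = 0.1613
P(|0>) = |alpha|^2 = 0.8387

0.8387


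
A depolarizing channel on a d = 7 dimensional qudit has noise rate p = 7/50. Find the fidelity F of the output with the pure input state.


F = (1-p) + p/d
= (1 - 0.1400) + 0.1400/7
= 0.8600 + 0.0200
= 0.8800

0.8800


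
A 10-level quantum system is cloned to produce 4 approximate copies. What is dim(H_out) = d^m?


Output space = H^(tensor 4) where dim(H) = 10
dim = 10^4
= 100 (after 2 factors)
= 1000 (after 3 factors)
= 10000 (after 4 factors)
= 10000

10000


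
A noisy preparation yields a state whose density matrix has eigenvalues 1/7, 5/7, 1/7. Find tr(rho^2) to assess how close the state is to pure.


tr(rho^2) = sum of eigenvalues squared
= (1/7)^2 + (5/7)^2 + (1/7)^2
= (1 + 25 + 1) / 49
= 27/49
= 0.5510

0.5510


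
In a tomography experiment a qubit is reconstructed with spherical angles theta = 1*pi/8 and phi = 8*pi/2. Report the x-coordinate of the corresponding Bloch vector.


theta = 0.3927, phi = 12.5664
r_x = sin(theta)*cos(phi) = 0.3827 * 1.0000
r_x = 0.3827

0.3827


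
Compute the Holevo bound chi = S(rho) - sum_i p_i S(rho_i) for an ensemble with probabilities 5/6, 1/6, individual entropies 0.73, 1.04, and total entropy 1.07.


chi = S(rho) - sum_i p_i * S(rho_i)
Weighted entropy = 5/6 * 0.73 + 1/6 * 1.04
= 0.7817
chi = 1.07 - 0.7817
= 0.2883

0.2883


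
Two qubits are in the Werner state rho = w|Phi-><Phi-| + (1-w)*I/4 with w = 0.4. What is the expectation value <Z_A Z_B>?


|Phi-> = (|00> - |11>)/sqrt(2)
For the pure Bell state, <Z_A Z_B> = +1 (Bell-state Pauli correlator).
The maximally-mixed part I/4 has tr(I/4 * P tensor P) = 0 for any traceless Pauli P.
So <Z_A Z_B>_rho = w * (+1) + (1 - w) * 0
= 0.4 * (+1)
= 0.4000

0.4000


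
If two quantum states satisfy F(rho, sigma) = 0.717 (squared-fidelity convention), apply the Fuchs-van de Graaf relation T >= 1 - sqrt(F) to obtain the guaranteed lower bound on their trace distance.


Fuchs-van de Graaf (squared-fidelity convention): 1 - sqrt(F) <= T <= sqrt(1 - F).
Lower bound: T >= 1 - sqrt(F)
sqrt(F) = sqrt(0.717) = 0.8468
T >= 1 - 0.8468
T >= 0.1532

0.1532


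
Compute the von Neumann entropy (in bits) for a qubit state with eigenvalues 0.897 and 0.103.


S = -p*log2(p) - (1-p)*log2(1-p)
p = 0.8970, 1-p = 0.1030
= -0.8970 * log2(0.8970) - 0.1030 * log2(0.1030)
= -(-0.1407) - (-0.3378)
= 0.4784

0.4784


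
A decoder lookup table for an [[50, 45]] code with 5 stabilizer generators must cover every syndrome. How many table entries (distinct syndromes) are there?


Each stabilizer generator gives a binary (+1 or -1) measurement outcome.
With 5 independent generators:
Total syndromes = 2^5
= 32

32


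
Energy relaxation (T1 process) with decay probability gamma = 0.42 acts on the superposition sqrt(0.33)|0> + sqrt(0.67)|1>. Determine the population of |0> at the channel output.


For amplitude damping with parameter gamma on state sqrt(a)|0> + sqrt(b)|1>:
alpha^2 = 0.33, beta^2 = 0.67
P(|0>) = alpha^2 + gamma * beta^2
= 0.33 + 0.42 * 0.67
= 0.33 + 0.2814
= 0.6114

0.6114


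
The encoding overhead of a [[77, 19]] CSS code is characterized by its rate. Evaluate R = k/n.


Code rate R = k/n
= 19/77
= 0.2468

0.2468


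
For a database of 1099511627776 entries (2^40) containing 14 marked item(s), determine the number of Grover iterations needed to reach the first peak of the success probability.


After j Grover iterations the success probability is P(j) = sin^2((2j+1)*theta), where sin(theta) = sqrt(k/N).
N = 2^40 = 1099511627776, k = 14
sin(theta) = sqrt(k/N) = 3.568322551e-06
theta = arcsin(sqrt(k/N)) = 3.568322551e-06 rad
P(j) reaches its first maximum when (2j+1)*theta is as close as possible to pi/2, i.e. j = round(pi/(4*theta) - 1/2).
pi/(4*theta) - 1/2 = 220102.4061
(For comparison, the common estimate pi/4 * sqrt(N/k) = 220102.9061; the exact maximiser is used here.)
Optimal iterations = 220102

220102


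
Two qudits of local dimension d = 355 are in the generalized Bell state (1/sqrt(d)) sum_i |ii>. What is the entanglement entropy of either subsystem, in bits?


For a maximally entangled state in d x d:
S = log2(d) = log2(355)
= 8.4717

8.4717


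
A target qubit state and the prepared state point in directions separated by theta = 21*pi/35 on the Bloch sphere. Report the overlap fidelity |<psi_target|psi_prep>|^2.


For states separated by angle theta on Bloch sphere:
F = cos^2(theta/2)
theta = 21*pi/35 = 1.8850
theta/2 = 0.9425
cos(theta/2) = 0.5878
F = 0.3455

0.3455


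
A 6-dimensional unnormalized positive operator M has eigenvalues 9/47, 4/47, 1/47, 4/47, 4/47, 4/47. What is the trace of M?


tr(M) = sum of eigenvalues
= 9/47 + 4/47 + 1/47 + 4/47 + 4/47 + 4/47
= 26/47
= 0.5532

0.5532


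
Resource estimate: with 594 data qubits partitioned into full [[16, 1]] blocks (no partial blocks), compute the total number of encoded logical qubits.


Each code block uses 16 physical qubits for 1 logical qubit(s).
Number of complete blocks = floor(594 / 16) = 37
Logical qubits = 37 * 1
= 37

37


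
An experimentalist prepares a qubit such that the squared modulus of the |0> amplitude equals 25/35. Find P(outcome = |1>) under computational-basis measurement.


|alpha|^2 = 25/35 = 0.7143
|beta|^2 = 1 - 25/35 = 10/35 = 0.2857
P(|1>) = |beta|^2 = 0.2857

0.2857


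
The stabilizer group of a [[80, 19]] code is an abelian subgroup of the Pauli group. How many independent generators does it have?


For an [[n,k]] stabilizer code:
Number of stabilizer generators = n - k
= 80 - 19
= 61

61


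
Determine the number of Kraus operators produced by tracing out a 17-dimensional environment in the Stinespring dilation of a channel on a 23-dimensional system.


Tracing out the environment in an orthonormal basis {|i>_E} gives Kraus operators K_i = <i|_E U |0>_E.
Number of Kraus operators = dim(H_env) = d_env
= 17

17


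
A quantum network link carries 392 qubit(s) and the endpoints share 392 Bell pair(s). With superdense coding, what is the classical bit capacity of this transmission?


Superdense coding allows 2 classical bits per shared entangled pair.
392 pair(s) -> 2 * 392 = 784 classical bits

784


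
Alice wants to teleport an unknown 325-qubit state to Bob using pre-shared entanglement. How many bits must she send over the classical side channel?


Quantum teleportation requires 2 classical bits per qubit teleported.
325 qubit(s) -> 2 * 325 = 650 classical bits

650


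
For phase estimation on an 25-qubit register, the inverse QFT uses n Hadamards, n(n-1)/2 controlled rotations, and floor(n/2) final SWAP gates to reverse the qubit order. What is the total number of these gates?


Hadamard gates: 25
Controlled rotations: n*(n-1)/2 = 25*24/2 = 300
SWAP gates: floor(n/2) = floor(25/2) = 12
Total = 25 + 300 + 12
= 337

337


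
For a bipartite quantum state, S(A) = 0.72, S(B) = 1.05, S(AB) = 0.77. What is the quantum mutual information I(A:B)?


I(A:B) = S(A) + S(B) - S(AB)
= 0.72 + 1.05 - 0.77
= 1.0000

1.0000


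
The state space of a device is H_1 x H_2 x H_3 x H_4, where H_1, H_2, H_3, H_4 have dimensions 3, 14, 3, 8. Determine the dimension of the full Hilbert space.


dim(H_1 x H_2 x H_3 x H_4) = 3 * 14 * 3 * 8
= 42 * 3 * 8
= 126 * 8
= 1008

1008


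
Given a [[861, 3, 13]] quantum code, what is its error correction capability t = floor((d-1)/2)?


Code parameters: [[861, 3, 13]], distance d = 13.
Number of correctable errors = floor((d-1)/2)
= floor((13 - 1)/2)
= floor(12/2)
= 6

6


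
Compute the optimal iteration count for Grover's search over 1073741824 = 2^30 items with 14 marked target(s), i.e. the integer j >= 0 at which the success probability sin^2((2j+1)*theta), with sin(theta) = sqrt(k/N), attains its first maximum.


After j Grover iterations the success probability is P(j) = sin^2((2j+1)*theta), where sin(theta) = sqrt(k/N).
N = 2^30 = 1073741824, k = 14
sin(theta) = sqrt(k/N) = 0.0001141863216
theta = arcsin(sqrt(k/N)) = 0.0001141863219 rad
P(j) reaches its first maximum when (2j+1)*theta is as close as possible to pi/2, i.e. j = round(pi/(4*theta) - 1/2).
pi/(4*theta) - 1/2 = 6877.7158
(For comparison, the common estimate pi/4 * sqrt(N/k) = 6878.2158; the exact maximiser is used here.)
Optimal iterations = 6878

6878


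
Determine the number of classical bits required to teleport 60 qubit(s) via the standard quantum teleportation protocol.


Quantum teleportation requires 2 classical bits per qubit teleported.
60 qubit(s) -> 2 * 60 = 120 classical bits

120


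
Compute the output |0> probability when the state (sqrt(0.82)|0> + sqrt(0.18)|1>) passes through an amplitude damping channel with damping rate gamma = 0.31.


For amplitude damping with parameter gamma on state sqrt(a)|0> + sqrt(b)|1>:
alpha^2 = 0.82, beta^2 = 0.18
P(|0>) = alpha^2 + gamma * beta^2
= 0.82 + 0.31 * 0.18
= 0.82 + 0.0558
= 0.8758

0.8758


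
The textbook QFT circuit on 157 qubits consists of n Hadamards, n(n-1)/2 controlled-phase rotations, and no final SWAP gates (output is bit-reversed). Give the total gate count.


Hadamard gates: 157
Controlled rotations: n*(n-1)/2 = 157*156/2 = 12246
SWAP gates: 0 (omitted)
Total = 157 + 12246
= 12403

12403


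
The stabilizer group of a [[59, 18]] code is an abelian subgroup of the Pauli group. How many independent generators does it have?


For an [[n,k]] stabilizer code:
Number of stabilizer generators = n - k
= 59 - 18
= 41

41


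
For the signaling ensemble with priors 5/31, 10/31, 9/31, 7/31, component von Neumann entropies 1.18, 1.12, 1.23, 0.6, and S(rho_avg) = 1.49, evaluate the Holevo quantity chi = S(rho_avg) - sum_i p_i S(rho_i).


chi = S(rho) - sum_i p_i * S(rho_i)
Weighted entropy = 5/31 * 1.18 + 10/31 * 1.12 + 9/31 * 1.23 + 7/31 * 0.6
= 1.0442
chi = 1.49 - 1.0442
= 0.4458

0.4458


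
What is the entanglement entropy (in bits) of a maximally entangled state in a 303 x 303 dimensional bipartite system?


For a maximally entangled state in d x d:
S = log2(d) = log2(303)
= 8.2432

8.2432


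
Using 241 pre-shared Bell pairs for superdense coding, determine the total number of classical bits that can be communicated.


Superdense coding allows 2 classical bits per shared entangled pair.
241 pair(s) -> 2 * 241 = 482 classical bits

482


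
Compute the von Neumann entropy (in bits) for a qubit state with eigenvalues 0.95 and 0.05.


S = -p*log2(p) - (1-p)*log2(1-p)
p = 0.9500, 1-p = 0.0500
= -0.9500 * log2(0.9500) - 0.0500 * log2(0.0500)
= -(-0.0703) - (-0.2161)
= 0.2864

0.2864


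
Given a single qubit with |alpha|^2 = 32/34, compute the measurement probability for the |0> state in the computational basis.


|alpha|^2 = 32/34 = 0.9412
|beta|^2 = 1 - 32/34 = 2/34 = 0.0588
P(|0>) = |alpha|^2 = 0.9412

0.9412


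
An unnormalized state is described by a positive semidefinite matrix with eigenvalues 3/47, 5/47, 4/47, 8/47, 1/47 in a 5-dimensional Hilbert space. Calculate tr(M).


tr(M) = sum of eigenvalues
= 3/47 + 5/47 + 4/47 + 8/47 + 1/47
= 21/47
= 0.4468

0.4468


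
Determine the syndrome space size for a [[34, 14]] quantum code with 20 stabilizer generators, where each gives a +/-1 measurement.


Each stabilizer generator gives a binary (+1 or -1) measurement outcome.
With 20 independent generators:
Total syndromes = 2^20
= 1048576

1048576


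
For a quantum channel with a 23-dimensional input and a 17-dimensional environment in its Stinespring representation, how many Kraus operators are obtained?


Tracing out the environment in an orthonormal basis {|i>_E} gives Kraus operators K_i = <i|_E U |0>_E.
Number of Kraus operators = dim(H_env) = d_env
= 17

17


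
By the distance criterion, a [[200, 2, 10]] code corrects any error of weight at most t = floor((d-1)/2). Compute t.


Code parameters: [[200, 2, 10]], distance d = 10.
Number of correctable errors = floor((d-1)/2)
= floor((10 - 1)/2)
= floor(9/2)
= 4

4


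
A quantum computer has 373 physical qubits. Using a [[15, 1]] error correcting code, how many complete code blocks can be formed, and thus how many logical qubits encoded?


Each code block uses 15 physical qubits for 1 logical qubit(s).
Number of complete blocks = floor(373 / 15) = 24
Logical qubits = 24 * 1
= 24

24


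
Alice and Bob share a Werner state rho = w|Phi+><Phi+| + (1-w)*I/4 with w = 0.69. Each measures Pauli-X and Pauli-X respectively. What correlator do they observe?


|Phi+> = (|00> + |11>)/sqrt(2)
For the pure Bell state, <X_A X_B> = +1 (Bell-state Pauli correlator).
The maximally-mixed part I/4 has tr(I/4 * P tensor P) = 0 for any traceless Pauli P.
So <X_A X_B>_rho = w * (+1) + (1 - w) * 0
= 0.69 * (+1)
= 0.6900

0.6900


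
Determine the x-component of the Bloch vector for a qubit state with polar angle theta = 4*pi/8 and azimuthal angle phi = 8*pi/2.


theta = 1.5708, phi = 12.5664
r_x = sin(theta)*cos(phi) = 1.0000 * 1.0000
r_x = 1.0000

1.0000


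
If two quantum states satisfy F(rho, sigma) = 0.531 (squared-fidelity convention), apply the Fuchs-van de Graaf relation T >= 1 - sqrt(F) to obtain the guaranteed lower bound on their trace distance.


Fuchs-van de Graaf (squared-fidelity convention): 1 - sqrt(F) <= T <= sqrt(1 - F).
Lower bound: T >= 1 - sqrt(F)
sqrt(F) = sqrt(0.531) = 0.7287
T >= 1 - 0.7287
T >= 0.2713

0.2713


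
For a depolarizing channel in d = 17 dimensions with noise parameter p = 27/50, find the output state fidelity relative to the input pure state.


F = (1-p) + p/d
= (1 - 0.5400) + 0.5400/17
= 0.4600 + 0.0318
= 0.4918

0.4918


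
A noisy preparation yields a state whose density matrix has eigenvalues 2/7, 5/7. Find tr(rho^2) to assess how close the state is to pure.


tr(rho^2) = sum of eigenvalues squared
= (2/7)^2 + (5/7)^2
= (4 + 25) / 49
= 29/49
= 0.5918

0.5918


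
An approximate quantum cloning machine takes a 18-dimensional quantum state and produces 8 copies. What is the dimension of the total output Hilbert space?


Output space = H^(tensor 8) where dim(H) = 18
dim = 18^8
= 324 (after 2 factors)
= 5832 (after 3 factors)
= 104976 (after 4 factors)
= 1889568 (after 5 factors)
= 34012224 (after 6 factors)
= 612220032 (after 7 factors)
= 11019960576 (after 8 factors)
= 11019960576

11019960576


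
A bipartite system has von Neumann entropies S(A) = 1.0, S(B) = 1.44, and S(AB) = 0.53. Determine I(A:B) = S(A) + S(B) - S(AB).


I(A:B) = S(A) + S(B) - S(AB)
= 1.0 + 1.44 - 0.53
= 1.9100

1.9100


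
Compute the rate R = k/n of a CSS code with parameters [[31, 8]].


Code rate R = k/n
= 8/31
= 0.2581

0.2581


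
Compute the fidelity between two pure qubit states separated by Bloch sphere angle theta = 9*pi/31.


For states separated by angle theta on Bloch sphere:
F = cos^2(theta/2)
theta = 9*pi/31 = 0.9121
theta/2 = 0.4560
cos(theta/2) = 0.8978
F = 0.8061

0.8061


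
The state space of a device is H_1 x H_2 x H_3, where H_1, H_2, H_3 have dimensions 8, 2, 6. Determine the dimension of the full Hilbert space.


dim(H_1 x H_2 x H_3) = 8 * 2 * 6
= 16 * 6
= 96

96


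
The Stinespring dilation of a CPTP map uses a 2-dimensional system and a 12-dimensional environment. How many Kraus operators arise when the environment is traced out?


Tracing out the environment in an orthonormal basis {|i>_E} gives Kraus operators K_i = <i|_E U |0>_E.
Number of Kraus operators = dim(H_env) = d_env
= 12

12


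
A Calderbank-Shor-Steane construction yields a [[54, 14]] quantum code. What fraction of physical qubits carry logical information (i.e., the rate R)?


Code rate R = k/n
= 14/54
= 0.2593

0.2593


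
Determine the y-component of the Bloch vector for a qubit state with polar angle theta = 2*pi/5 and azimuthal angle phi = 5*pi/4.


theta = 1.2566, phi = 3.9270
r_y = sin(theta)*sin(phi) = 0.9511 * -0.7071
r_y = -0.6725

-0.6725


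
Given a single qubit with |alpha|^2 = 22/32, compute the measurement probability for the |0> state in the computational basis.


|alpha|^2 = 22/32 = 0.6875
|beta|^2 = 1 - 22/32 = 10/32 = 0.3125
P(|0>) = |alpha|^2 = 0.6875

0.6875


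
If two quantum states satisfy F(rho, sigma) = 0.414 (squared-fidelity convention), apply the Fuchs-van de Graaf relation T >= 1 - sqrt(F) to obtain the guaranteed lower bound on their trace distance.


Fuchs-van de Graaf (squared-fidelity convention): 1 - sqrt(F) <= T <= sqrt(1 - F).
Lower bound: T >= 1 - sqrt(F)
sqrt(F) = sqrt(0.414) = 0.6434
T >= 1 - 0.6434
T >= 0.3566

0.3566


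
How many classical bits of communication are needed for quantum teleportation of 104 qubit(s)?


Quantum teleportation requires 2 classical bits per qubit teleported.
104 qubit(s) -> 2 * 104 = 208 classical bits

208


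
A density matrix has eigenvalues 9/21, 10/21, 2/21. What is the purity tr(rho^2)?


tr(rho^2) = sum of eigenvalues squared
= (9/21)^2 + (10/21)^2 + (2/21)^2
= (81 + 100 + 4) / 441
= 185/441
= 0.4195

0.4195


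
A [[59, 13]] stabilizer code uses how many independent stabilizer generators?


For an [[n,k]] stabilizer code:
Number of stabilizer generators = n - k
= 59 - 13
= 46

46


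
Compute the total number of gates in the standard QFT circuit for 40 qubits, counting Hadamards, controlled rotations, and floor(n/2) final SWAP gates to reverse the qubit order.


Hadamard gates: 40
Controlled rotations: n*(n-1)/2 = 40*39/2 = 780
SWAP gates: floor(n/2) = floor(40/2) = 20
Total = 40 + 780 + 20
= 840

840
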